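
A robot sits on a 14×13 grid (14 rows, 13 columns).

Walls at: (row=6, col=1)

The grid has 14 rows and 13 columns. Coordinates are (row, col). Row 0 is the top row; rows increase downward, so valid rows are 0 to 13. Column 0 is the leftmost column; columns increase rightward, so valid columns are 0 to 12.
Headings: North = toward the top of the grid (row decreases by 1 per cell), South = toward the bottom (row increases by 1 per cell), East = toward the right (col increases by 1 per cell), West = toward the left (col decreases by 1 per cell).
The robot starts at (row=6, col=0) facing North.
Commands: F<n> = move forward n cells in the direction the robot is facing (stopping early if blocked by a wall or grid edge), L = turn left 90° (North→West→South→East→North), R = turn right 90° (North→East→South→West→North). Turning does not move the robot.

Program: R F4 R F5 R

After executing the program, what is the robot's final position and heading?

Start: (row=6, col=0), facing North
  R: turn right, now facing East
  F4: move forward 0/4 (blocked), now at (row=6, col=0)
  R: turn right, now facing South
  F5: move forward 5, now at (row=11, col=0)
  R: turn right, now facing West
Final: (row=11, col=0), facing West

Answer: Final position: (row=11, col=0), facing West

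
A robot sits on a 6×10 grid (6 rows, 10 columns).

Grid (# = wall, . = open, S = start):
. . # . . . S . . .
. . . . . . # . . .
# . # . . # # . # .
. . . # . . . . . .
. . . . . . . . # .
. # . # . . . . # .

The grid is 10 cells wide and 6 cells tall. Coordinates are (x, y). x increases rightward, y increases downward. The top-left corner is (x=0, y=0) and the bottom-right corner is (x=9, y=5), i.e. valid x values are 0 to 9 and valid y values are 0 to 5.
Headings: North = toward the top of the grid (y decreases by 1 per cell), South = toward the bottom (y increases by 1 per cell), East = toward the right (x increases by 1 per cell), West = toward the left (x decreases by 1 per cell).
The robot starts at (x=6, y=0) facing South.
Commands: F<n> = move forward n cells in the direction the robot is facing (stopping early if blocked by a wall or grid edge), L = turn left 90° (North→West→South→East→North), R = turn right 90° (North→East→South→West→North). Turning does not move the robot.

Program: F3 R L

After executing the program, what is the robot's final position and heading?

Start: (x=6, y=0), facing South
  F3: move forward 0/3 (blocked), now at (x=6, y=0)
  R: turn right, now facing West
  L: turn left, now facing South
Final: (x=6, y=0), facing South

Answer: Final position: (x=6, y=0), facing South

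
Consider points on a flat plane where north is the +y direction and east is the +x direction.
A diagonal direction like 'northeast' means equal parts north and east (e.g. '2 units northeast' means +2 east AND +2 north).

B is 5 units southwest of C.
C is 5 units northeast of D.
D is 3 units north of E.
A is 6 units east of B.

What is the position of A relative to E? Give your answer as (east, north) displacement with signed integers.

Place E at the origin (east=0, north=0).
  D is 3 units north of E: delta (east=+0, north=+3); D at (east=0, north=3).
  C is 5 units northeast of D: delta (east=+5, north=+5); C at (east=5, north=8).
  B is 5 units southwest of C: delta (east=-5, north=-5); B at (east=0, north=3).
  A is 6 units east of B: delta (east=+6, north=+0); A at (east=6, north=3).
Therefore A relative to E: (east=6, north=3).

Answer: A is at (east=6, north=3) relative to E.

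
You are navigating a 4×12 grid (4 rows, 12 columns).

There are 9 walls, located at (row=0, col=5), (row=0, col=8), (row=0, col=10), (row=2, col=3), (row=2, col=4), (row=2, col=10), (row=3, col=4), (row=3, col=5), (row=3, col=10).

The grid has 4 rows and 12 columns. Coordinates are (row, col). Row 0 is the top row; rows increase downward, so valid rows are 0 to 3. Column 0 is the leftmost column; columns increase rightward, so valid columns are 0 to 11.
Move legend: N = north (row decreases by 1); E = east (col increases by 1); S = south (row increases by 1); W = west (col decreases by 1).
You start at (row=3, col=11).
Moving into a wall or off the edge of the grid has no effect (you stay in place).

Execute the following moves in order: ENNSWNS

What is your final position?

Answer: Final position: (row=2, col=11)

Derivation:
Start: (row=3, col=11)
  E (east): blocked, stay at (row=3, col=11)
  N (north): (row=3, col=11) -> (row=2, col=11)
  N (north): (row=2, col=11) -> (row=1, col=11)
  S (south): (row=1, col=11) -> (row=2, col=11)
  W (west): blocked, stay at (row=2, col=11)
  N (north): (row=2, col=11) -> (row=1, col=11)
  S (south): (row=1, col=11) -> (row=2, col=11)
Final: (row=2, col=11)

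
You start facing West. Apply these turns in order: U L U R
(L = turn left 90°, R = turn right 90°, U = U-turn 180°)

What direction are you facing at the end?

Start: West
  U (U-turn (180°)) -> East
  L (left (90° counter-clockwise)) -> North
  U (U-turn (180°)) -> South
  R (right (90° clockwise)) -> West
Final: West

Answer: Final heading: West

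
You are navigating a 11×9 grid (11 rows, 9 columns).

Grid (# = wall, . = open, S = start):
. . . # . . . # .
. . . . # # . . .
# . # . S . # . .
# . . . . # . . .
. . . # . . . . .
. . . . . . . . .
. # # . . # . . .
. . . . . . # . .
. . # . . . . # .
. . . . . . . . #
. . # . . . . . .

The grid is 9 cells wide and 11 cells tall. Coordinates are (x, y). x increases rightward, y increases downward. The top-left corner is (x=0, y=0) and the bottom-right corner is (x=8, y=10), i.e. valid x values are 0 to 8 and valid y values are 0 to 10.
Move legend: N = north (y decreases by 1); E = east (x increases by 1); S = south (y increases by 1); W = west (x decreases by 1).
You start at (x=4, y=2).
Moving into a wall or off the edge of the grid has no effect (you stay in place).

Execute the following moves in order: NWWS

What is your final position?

Start: (x=4, y=2)
  N (north): blocked, stay at (x=4, y=2)
  W (west): (x=4, y=2) -> (x=3, y=2)
  W (west): blocked, stay at (x=3, y=2)
  S (south): (x=3, y=2) -> (x=3, y=3)
Final: (x=3, y=3)

Answer: Final position: (x=3, y=3)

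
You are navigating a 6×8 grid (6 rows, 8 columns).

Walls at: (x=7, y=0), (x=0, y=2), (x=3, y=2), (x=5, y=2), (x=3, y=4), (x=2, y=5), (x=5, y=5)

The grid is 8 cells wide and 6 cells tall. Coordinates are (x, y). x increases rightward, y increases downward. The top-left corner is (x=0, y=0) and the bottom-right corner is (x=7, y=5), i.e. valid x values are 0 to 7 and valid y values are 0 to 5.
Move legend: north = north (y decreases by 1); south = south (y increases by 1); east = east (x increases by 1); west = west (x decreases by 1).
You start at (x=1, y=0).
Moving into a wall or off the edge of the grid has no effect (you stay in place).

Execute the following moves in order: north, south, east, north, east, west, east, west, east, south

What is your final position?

Start: (x=1, y=0)
  north (north): blocked, stay at (x=1, y=0)
  south (south): (x=1, y=0) -> (x=1, y=1)
  east (east): (x=1, y=1) -> (x=2, y=1)
  north (north): (x=2, y=1) -> (x=2, y=0)
  east (east): (x=2, y=0) -> (x=3, y=0)
  west (west): (x=3, y=0) -> (x=2, y=0)
  east (east): (x=2, y=0) -> (x=3, y=0)
  west (west): (x=3, y=0) -> (x=2, y=0)
  east (east): (x=2, y=0) -> (x=3, y=0)
  south (south): (x=3, y=0) -> (x=3, y=1)
Final: (x=3, y=1)

Answer: Final position: (x=3, y=1)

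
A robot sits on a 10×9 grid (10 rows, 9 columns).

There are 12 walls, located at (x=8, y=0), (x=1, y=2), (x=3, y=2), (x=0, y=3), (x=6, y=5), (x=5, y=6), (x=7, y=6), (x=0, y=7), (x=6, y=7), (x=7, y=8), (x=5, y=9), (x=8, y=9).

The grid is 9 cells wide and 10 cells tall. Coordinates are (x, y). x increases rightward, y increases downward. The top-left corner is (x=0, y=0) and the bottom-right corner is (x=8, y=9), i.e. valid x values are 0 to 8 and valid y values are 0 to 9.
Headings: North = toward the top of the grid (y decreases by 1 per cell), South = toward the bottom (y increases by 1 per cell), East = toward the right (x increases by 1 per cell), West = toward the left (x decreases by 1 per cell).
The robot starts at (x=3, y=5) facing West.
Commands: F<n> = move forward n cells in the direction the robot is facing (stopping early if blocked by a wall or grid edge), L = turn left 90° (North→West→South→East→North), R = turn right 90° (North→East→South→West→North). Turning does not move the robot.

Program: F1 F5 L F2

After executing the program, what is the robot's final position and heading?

Answer: Final position: (x=0, y=6), facing South

Derivation:
Start: (x=3, y=5), facing West
  F1: move forward 1, now at (x=2, y=5)
  F5: move forward 2/5 (blocked), now at (x=0, y=5)
  L: turn left, now facing South
  F2: move forward 1/2 (blocked), now at (x=0, y=6)
Final: (x=0, y=6), facing South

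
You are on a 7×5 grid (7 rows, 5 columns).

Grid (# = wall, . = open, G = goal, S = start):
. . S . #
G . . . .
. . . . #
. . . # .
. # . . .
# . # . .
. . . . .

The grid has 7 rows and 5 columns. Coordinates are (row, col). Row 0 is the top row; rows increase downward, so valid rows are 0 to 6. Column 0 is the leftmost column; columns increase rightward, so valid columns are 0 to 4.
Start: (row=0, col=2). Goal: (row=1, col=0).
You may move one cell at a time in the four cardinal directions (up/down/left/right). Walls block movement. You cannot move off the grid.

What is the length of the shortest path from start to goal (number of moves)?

Answer: Shortest path length: 3

Derivation:
BFS from (row=0, col=2) until reaching (row=1, col=0):
  Distance 0: (row=0, col=2)
  Distance 1: (row=0, col=1), (row=0, col=3), (row=1, col=2)
  Distance 2: (row=0, col=0), (row=1, col=1), (row=1, col=3), (row=2, col=2)
  Distance 3: (row=1, col=0), (row=1, col=4), (row=2, col=1), (row=2, col=3), (row=3, col=2)  <- goal reached here
One shortest path (3 moves): (row=0, col=2) -> (row=0, col=1) -> (row=0, col=0) -> (row=1, col=0)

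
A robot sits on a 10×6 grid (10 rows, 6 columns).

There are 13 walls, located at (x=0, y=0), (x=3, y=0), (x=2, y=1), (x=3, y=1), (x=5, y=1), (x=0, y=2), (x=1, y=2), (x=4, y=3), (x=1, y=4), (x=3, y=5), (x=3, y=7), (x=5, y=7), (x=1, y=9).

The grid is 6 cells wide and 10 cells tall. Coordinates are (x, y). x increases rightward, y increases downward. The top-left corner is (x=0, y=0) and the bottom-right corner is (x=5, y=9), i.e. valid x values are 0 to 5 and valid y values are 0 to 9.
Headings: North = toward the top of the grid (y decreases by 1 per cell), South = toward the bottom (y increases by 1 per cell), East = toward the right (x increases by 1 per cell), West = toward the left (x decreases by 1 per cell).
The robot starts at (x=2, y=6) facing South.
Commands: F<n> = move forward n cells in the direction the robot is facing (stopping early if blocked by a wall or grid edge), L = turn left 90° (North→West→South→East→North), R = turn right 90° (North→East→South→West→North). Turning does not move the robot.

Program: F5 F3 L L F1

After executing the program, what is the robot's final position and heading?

Answer: Final position: (x=2, y=8), facing North

Derivation:
Start: (x=2, y=6), facing South
  F5: move forward 3/5 (blocked), now at (x=2, y=9)
  F3: move forward 0/3 (blocked), now at (x=2, y=9)
  L: turn left, now facing East
  L: turn left, now facing North
  F1: move forward 1, now at (x=2, y=8)
Final: (x=2, y=8), facing North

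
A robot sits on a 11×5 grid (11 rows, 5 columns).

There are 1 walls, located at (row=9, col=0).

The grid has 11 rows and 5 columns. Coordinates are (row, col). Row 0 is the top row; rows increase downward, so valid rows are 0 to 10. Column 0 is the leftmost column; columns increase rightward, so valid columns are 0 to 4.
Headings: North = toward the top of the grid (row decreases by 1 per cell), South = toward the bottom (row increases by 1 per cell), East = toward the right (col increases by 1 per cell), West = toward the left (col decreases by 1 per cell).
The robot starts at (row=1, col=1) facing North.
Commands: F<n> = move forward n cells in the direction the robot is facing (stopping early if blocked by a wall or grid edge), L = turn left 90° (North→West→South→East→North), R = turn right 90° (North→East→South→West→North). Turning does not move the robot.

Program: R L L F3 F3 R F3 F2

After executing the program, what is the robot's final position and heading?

Start: (row=1, col=1), facing North
  R: turn right, now facing East
  L: turn left, now facing North
  L: turn left, now facing West
  F3: move forward 1/3 (blocked), now at (row=1, col=0)
  F3: move forward 0/3 (blocked), now at (row=1, col=0)
  R: turn right, now facing North
  F3: move forward 1/3 (blocked), now at (row=0, col=0)
  F2: move forward 0/2 (blocked), now at (row=0, col=0)
Final: (row=0, col=0), facing North

Answer: Final position: (row=0, col=0), facing North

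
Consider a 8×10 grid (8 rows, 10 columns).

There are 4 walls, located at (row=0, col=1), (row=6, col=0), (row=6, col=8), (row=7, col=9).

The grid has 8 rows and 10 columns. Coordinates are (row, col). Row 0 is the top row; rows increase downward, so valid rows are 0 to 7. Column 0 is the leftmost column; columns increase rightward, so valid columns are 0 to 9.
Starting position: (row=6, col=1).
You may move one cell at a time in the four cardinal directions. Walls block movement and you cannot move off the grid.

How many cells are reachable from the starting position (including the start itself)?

Answer: Reachable cells: 76

Derivation:
BFS flood-fill from (row=6, col=1):
  Distance 0: (row=6, col=1)
  Distance 1: (row=5, col=1), (row=6, col=2), (row=7, col=1)
  Distance 2: (row=4, col=1), (row=5, col=0), (row=5, col=2), (row=6, col=3), (row=7, col=0), (row=7, col=2)
  Distance 3: (row=3, col=1), (row=4, col=0), (row=4, col=2), (row=5, col=3), (row=6, col=4), (row=7, col=3)
  Distance 4: (row=2, col=1), (row=3, col=0), (row=3, col=2), (row=4, col=3), (row=5, col=4), (row=6, col=5), (row=7, col=4)
  Distance 5: (row=1, col=1), (row=2, col=0), (row=2, col=2), (row=3, col=3), (row=4, col=4), (row=5, col=5), (row=6, col=6), (row=7, col=5)
  Distance 6: (row=1, col=0), (row=1, col=2), (row=2, col=3), (row=3, col=4), (row=4, col=5), (row=5, col=6), (row=6, col=7), (row=7, col=6)
  Distance 7: (row=0, col=0), (row=0, col=2), (row=1, col=3), (row=2, col=4), (row=3, col=5), (row=4, col=6), (row=5, col=7), (row=7, col=7)
  Distance 8: (row=0, col=3), (row=1, col=4), (row=2, col=5), (row=3, col=6), (row=4, col=7), (row=5, col=8), (row=7, col=8)
  Distance 9: (row=0, col=4), (row=1, col=5), (row=2, col=6), (row=3, col=7), (row=4, col=8), (row=5, col=9)
  Distance 10: (row=0, col=5), (row=1, col=6), (row=2, col=7), (row=3, col=8), (row=4, col=9), (row=6, col=9)
  Distance 11: (row=0, col=6), (row=1, col=7), (row=2, col=8), (row=3, col=9)
  Distance 12: (row=0, col=7), (row=1, col=8), (row=2, col=9)
  Distance 13: (row=0, col=8), (row=1, col=9)
  Distance 14: (row=0, col=9)
Total reachable: 76 (grid has 76 open cells total)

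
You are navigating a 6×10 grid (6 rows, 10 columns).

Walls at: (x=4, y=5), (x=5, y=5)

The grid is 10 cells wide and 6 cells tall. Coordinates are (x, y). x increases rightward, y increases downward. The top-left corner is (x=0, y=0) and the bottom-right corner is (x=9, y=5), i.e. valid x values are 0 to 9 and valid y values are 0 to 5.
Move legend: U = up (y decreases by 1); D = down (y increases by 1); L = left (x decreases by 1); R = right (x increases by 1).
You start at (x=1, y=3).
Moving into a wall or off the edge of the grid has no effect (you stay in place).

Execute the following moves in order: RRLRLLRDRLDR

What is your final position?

Start: (x=1, y=3)
  R (right): (x=1, y=3) -> (x=2, y=3)
  R (right): (x=2, y=3) -> (x=3, y=3)
  L (left): (x=3, y=3) -> (x=2, y=3)
  R (right): (x=2, y=3) -> (x=3, y=3)
  L (left): (x=3, y=3) -> (x=2, y=3)
  L (left): (x=2, y=3) -> (x=1, y=3)
  R (right): (x=1, y=3) -> (x=2, y=3)
  D (down): (x=2, y=3) -> (x=2, y=4)
  R (right): (x=2, y=4) -> (x=3, y=4)
  L (left): (x=3, y=4) -> (x=2, y=4)
  D (down): (x=2, y=4) -> (x=2, y=5)
  R (right): (x=2, y=5) -> (x=3, y=5)
Final: (x=3, y=5)

Answer: Final position: (x=3, y=5)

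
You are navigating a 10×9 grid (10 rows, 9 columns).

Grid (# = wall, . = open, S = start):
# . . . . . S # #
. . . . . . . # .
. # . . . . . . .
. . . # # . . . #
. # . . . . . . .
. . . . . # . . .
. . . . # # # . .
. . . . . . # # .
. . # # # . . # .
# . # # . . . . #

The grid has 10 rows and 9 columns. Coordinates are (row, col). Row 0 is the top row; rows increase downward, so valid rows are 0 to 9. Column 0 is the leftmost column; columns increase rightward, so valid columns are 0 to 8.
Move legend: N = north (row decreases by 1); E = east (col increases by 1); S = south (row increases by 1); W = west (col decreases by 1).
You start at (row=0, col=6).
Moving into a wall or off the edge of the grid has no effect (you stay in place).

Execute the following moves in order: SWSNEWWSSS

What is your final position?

Answer: Final position: (row=2, col=4)

Derivation:
Start: (row=0, col=6)
  S (south): (row=0, col=6) -> (row=1, col=6)
  W (west): (row=1, col=6) -> (row=1, col=5)
  S (south): (row=1, col=5) -> (row=2, col=5)
  N (north): (row=2, col=5) -> (row=1, col=5)
  E (east): (row=1, col=5) -> (row=1, col=6)
  W (west): (row=1, col=6) -> (row=1, col=5)
  W (west): (row=1, col=5) -> (row=1, col=4)
  S (south): (row=1, col=4) -> (row=2, col=4)
  S (south): blocked, stay at (row=2, col=4)
  S (south): blocked, stay at (row=2, col=4)
Final: (row=2, col=4)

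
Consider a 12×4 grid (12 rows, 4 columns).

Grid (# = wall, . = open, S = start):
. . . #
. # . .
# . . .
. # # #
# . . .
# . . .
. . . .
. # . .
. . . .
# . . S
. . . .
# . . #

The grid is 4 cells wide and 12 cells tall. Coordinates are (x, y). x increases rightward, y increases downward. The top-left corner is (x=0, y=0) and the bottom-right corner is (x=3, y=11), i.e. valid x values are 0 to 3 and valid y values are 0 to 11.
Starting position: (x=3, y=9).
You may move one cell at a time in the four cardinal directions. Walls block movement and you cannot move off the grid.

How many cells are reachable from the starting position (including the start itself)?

BFS flood-fill from (x=3, y=9):
  Distance 0: (x=3, y=9)
  Distance 1: (x=3, y=8), (x=2, y=9), (x=3, y=10)
  Distance 2: (x=3, y=7), (x=2, y=8), (x=1, y=9), (x=2, y=10)
  Distance 3: (x=3, y=6), (x=2, y=7), (x=1, y=8), (x=1, y=10), (x=2, y=11)
  Distance 4: (x=3, y=5), (x=2, y=6), (x=0, y=8), (x=0, y=10), (x=1, y=11)
  Distance 5: (x=3, y=4), (x=2, y=5), (x=1, y=6), (x=0, y=7)
  Distance 6: (x=2, y=4), (x=1, y=5), (x=0, y=6)
  Distance 7: (x=1, y=4)
Total reachable: 26 (grid has 36 open cells total)

Answer: Reachable cells: 26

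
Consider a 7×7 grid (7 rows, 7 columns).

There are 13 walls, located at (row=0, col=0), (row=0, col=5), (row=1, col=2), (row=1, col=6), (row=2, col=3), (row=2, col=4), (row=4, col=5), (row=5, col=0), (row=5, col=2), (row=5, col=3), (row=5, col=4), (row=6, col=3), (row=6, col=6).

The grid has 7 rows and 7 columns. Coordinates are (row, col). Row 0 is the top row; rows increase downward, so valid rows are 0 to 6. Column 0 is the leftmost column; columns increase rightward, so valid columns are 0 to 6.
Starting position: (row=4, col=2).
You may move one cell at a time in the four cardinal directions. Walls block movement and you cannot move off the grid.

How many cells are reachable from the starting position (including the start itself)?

BFS flood-fill from (row=4, col=2):
  Distance 0: (row=4, col=2)
  Distance 1: (row=3, col=2), (row=4, col=1), (row=4, col=3)
  Distance 2: (row=2, col=2), (row=3, col=1), (row=3, col=3), (row=4, col=0), (row=4, col=4), (row=5, col=1)
  Distance 3: (row=2, col=1), (row=3, col=0), (row=3, col=4), (row=6, col=1)
  Distance 4: (row=1, col=1), (row=2, col=0), (row=3, col=5), (row=6, col=0), (row=6, col=2)
  Distance 5: (row=0, col=1), (row=1, col=0), (row=2, col=5), (row=3, col=6)
  Distance 6: (row=0, col=2), (row=1, col=5), (row=2, col=6), (row=4, col=6)
  Distance 7: (row=0, col=3), (row=1, col=4), (row=5, col=6)
  Distance 8: (row=0, col=4), (row=1, col=3), (row=5, col=5)
  Distance 9: (row=6, col=5)
  Distance 10: (row=6, col=4)
Total reachable: 35 (grid has 36 open cells total)

Answer: Reachable cells: 35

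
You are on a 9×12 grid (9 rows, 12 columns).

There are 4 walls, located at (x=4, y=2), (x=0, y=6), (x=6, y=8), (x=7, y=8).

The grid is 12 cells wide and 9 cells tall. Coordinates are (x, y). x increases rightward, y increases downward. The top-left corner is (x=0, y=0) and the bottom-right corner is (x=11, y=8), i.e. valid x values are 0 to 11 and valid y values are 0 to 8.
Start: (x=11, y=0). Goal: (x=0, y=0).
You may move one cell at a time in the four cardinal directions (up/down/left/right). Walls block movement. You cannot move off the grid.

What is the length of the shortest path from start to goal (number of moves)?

BFS from (x=11, y=0) until reaching (x=0, y=0):
  Distance 0: (x=11, y=0)
  Distance 1: (x=10, y=0), (x=11, y=1)
  Distance 2: (x=9, y=0), (x=10, y=1), (x=11, y=2)
  Distance 3: (x=8, y=0), (x=9, y=1), (x=10, y=2), (x=11, y=3)
  Distance 4: (x=7, y=0), (x=8, y=1), (x=9, y=2), (x=10, y=3), (x=11, y=4)
  Distance 5: (x=6, y=0), (x=7, y=1), (x=8, y=2), (x=9, y=3), (x=10, y=4), (x=11, y=5)
  Distance 6: (x=5, y=0), (x=6, y=1), (x=7, y=2), (x=8, y=3), (x=9, y=4), (x=10, y=5), (x=11, y=6)
  Distance 7: (x=4, y=0), (x=5, y=1), (x=6, y=2), (x=7, y=3), (x=8, y=4), (x=9, y=5), (x=10, y=6), (x=11, y=7)
  Distance 8: (x=3, y=0), (x=4, y=1), (x=5, y=2), (x=6, y=3), (x=7, y=4), (x=8, y=5), (x=9, y=6), (x=10, y=7), (x=11, y=8)
  Distance 9: (x=2, y=0), (x=3, y=1), (x=5, y=3), (x=6, y=4), (x=7, y=5), (x=8, y=6), (x=9, y=7), (x=10, y=8)
  Distance 10: (x=1, y=0), (x=2, y=1), (x=3, y=2), (x=4, y=3), (x=5, y=4), (x=6, y=5), (x=7, y=6), (x=8, y=7), (x=9, y=8)
  Distance 11: (x=0, y=0), (x=1, y=1), (x=2, y=2), (x=3, y=3), (x=4, y=4), (x=5, y=5), (x=6, y=6), (x=7, y=7), (x=8, y=8)  <- goal reached here
One shortest path (11 moves): (x=11, y=0) -> (x=10, y=0) -> (x=9, y=0) -> (x=8, y=0) -> (x=7, y=0) -> (x=6, y=0) -> (x=5, y=0) -> (x=4, y=0) -> (x=3, y=0) -> (x=2, y=0) -> (x=1, y=0) -> (x=0, y=0)

Answer: Shortest path length: 11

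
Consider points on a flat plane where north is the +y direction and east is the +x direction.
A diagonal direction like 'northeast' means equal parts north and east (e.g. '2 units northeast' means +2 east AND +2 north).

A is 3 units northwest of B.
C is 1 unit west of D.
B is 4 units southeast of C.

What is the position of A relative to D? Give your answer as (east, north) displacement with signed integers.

Place D at the origin (east=0, north=0).
  C is 1 unit west of D: delta (east=-1, north=+0); C at (east=-1, north=0).
  B is 4 units southeast of C: delta (east=+4, north=-4); B at (east=3, north=-4).
  A is 3 units northwest of B: delta (east=-3, north=+3); A at (east=0, north=-1).
Therefore A relative to D: (east=0, north=-1).

Answer: A is at (east=0, north=-1) relative to D.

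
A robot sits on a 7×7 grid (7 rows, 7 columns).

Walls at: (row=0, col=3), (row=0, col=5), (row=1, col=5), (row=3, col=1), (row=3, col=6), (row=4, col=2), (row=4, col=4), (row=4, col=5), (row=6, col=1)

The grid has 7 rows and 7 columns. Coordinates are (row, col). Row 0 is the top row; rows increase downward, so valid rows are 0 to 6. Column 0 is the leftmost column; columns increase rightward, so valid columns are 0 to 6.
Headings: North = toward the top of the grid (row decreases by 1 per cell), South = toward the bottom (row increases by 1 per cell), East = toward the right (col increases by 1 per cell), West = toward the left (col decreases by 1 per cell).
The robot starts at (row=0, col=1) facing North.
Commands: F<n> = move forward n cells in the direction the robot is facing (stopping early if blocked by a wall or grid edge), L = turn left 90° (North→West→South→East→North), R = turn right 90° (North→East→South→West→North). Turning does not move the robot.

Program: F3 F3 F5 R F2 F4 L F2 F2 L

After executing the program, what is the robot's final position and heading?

Answer: Final position: (row=0, col=2), facing West

Derivation:
Start: (row=0, col=1), facing North
  F3: move forward 0/3 (blocked), now at (row=0, col=1)
  F3: move forward 0/3 (blocked), now at (row=0, col=1)
  F5: move forward 0/5 (blocked), now at (row=0, col=1)
  R: turn right, now facing East
  F2: move forward 1/2 (blocked), now at (row=0, col=2)
  F4: move forward 0/4 (blocked), now at (row=0, col=2)
  L: turn left, now facing North
  F2: move forward 0/2 (blocked), now at (row=0, col=2)
  F2: move forward 0/2 (blocked), now at (row=0, col=2)
  L: turn left, now facing West
Final: (row=0, col=2), facing West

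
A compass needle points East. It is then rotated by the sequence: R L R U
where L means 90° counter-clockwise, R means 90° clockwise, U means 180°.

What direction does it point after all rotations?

Start: East
  R (right (90° clockwise)) -> South
  L (left (90° counter-clockwise)) -> East
  R (right (90° clockwise)) -> South
  U (U-turn (180°)) -> North
Final: North

Answer: Final heading: North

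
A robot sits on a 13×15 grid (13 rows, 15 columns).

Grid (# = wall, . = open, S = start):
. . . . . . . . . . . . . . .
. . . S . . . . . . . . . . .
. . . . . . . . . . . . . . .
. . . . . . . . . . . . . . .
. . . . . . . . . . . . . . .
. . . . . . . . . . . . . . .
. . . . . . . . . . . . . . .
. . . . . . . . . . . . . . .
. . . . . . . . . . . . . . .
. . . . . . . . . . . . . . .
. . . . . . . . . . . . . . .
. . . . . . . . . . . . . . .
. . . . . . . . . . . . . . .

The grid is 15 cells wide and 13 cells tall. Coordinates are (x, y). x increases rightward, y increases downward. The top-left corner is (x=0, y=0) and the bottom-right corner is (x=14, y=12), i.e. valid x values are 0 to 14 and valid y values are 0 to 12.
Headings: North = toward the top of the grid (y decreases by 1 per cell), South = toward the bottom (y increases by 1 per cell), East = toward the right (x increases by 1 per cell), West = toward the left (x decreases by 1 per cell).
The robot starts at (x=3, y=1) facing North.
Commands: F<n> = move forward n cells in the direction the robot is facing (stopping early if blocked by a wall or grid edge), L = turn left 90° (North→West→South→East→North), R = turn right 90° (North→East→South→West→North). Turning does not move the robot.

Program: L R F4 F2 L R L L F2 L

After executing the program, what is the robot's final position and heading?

Answer: Final position: (x=3, y=2), facing East

Derivation:
Start: (x=3, y=1), facing North
  L: turn left, now facing West
  R: turn right, now facing North
  F4: move forward 1/4 (blocked), now at (x=3, y=0)
  F2: move forward 0/2 (blocked), now at (x=3, y=0)
  L: turn left, now facing West
  R: turn right, now facing North
  L: turn left, now facing West
  L: turn left, now facing South
  F2: move forward 2, now at (x=3, y=2)
  L: turn left, now facing East
Final: (x=3, y=2), facing East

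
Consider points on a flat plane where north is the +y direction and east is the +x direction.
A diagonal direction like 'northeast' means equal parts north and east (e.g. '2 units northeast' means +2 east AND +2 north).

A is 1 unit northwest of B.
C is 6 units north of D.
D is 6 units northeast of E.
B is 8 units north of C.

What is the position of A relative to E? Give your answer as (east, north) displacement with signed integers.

Answer: A is at (east=5, north=21) relative to E.

Derivation:
Place E at the origin (east=0, north=0).
  D is 6 units northeast of E: delta (east=+6, north=+6); D at (east=6, north=6).
  C is 6 units north of D: delta (east=+0, north=+6); C at (east=6, north=12).
  B is 8 units north of C: delta (east=+0, north=+8); B at (east=6, north=20).
  A is 1 unit northwest of B: delta (east=-1, north=+1); A at (east=5, north=21).
Therefore A relative to E: (east=5, north=21).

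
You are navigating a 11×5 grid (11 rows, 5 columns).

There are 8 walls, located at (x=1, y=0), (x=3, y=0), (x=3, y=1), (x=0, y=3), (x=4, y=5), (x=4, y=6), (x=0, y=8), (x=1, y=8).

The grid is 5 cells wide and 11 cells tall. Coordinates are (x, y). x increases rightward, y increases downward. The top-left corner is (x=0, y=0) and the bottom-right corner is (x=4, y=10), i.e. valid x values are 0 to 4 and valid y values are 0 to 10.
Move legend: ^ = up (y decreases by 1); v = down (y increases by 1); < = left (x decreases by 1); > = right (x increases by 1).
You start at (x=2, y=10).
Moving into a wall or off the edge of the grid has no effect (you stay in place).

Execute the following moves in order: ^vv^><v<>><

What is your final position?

Answer: Final position: (x=2, y=10)

Derivation:
Start: (x=2, y=10)
  ^ (up): (x=2, y=10) -> (x=2, y=9)
  v (down): (x=2, y=9) -> (x=2, y=10)
  v (down): blocked, stay at (x=2, y=10)
  ^ (up): (x=2, y=10) -> (x=2, y=9)
  > (right): (x=2, y=9) -> (x=3, y=9)
  < (left): (x=3, y=9) -> (x=2, y=9)
  v (down): (x=2, y=9) -> (x=2, y=10)
  < (left): (x=2, y=10) -> (x=1, y=10)
  > (right): (x=1, y=10) -> (x=2, y=10)
  > (right): (x=2, y=10) -> (x=3, y=10)
  < (left): (x=3, y=10) -> (x=2, y=10)
Final: (x=2, y=10)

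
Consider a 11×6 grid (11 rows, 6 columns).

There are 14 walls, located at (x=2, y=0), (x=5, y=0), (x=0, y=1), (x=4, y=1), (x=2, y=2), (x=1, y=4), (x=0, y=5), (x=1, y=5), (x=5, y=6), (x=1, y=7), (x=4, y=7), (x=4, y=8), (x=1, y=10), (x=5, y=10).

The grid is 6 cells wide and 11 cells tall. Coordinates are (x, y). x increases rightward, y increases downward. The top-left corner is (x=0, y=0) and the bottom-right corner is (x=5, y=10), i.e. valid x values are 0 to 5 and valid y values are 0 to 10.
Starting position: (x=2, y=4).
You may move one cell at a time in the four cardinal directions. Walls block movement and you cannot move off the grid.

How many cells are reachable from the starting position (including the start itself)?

Answer: Reachable cells: 52

Derivation:
BFS flood-fill from (x=2, y=4):
  Distance 0: (x=2, y=4)
  Distance 1: (x=2, y=3), (x=3, y=4), (x=2, y=5)
  Distance 2: (x=1, y=3), (x=3, y=3), (x=4, y=4), (x=3, y=5), (x=2, y=6)
  Distance 3: (x=1, y=2), (x=3, y=2), (x=0, y=3), (x=4, y=3), (x=5, y=4), (x=4, y=5), (x=1, y=6), (x=3, y=6), (x=2, y=7)
  Distance 4: (x=1, y=1), (x=3, y=1), (x=0, y=2), (x=4, y=2), (x=5, y=3), (x=0, y=4), (x=5, y=5), (x=0, y=6), (x=4, y=6), (x=3, y=7), (x=2, y=8)
  Distance 5: (x=1, y=0), (x=3, y=0), (x=2, y=1), (x=5, y=2), (x=0, y=7), (x=1, y=8), (x=3, y=8), (x=2, y=9)
  Distance 6: (x=0, y=0), (x=4, y=0), (x=5, y=1), (x=0, y=8), (x=1, y=9), (x=3, y=9), (x=2, y=10)
  Distance 7: (x=0, y=9), (x=4, y=9), (x=3, y=10)
  Distance 8: (x=5, y=9), (x=0, y=10), (x=4, y=10)
  Distance 9: (x=5, y=8)
  Distance 10: (x=5, y=7)
Total reachable: 52 (grid has 52 open cells total)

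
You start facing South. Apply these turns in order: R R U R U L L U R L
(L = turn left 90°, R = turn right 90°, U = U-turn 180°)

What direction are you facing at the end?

Start: South
  R (right (90° clockwise)) -> West
  R (right (90° clockwise)) -> North
  U (U-turn (180°)) -> South
  R (right (90° clockwise)) -> West
  U (U-turn (180°)) -> East
  L (left (90° counter-clockwise)) -> North
  L (left (90° counter-clockwise)) -> West
  U (U-turn (180°)) -> East
  R (right (90° clockwise)) -> South
  L (left (90° counter-clockwise)) -> East
Final: East

Answer: Final heading: East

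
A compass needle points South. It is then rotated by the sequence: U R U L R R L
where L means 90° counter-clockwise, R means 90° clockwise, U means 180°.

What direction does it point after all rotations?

Answer: Final heading: West

Derivation:
Start: South
  U (U-turn (180°)) -> North
  R (right (90° clockwise)) -> East
  U (U-turn (180°)) -> West
  L (left (90° counter-clockwise)) -> South
  R (right (90° clockwise)) -> West
  R (right (90° clockwise)) -> North
  L (left (90° counter-clockwise)) -> West
Final: West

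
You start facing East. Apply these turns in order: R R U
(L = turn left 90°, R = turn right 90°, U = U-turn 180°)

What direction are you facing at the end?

Start: East
  R (right (90° clockwise)) -> South
  R (right (90° clockwise)) -> West
  U (U-turn (180°)) -> East
Final: East

Answer: Final heading: East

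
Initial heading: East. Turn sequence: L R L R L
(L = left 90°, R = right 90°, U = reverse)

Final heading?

Start: East
  L (left (90° counter-clockwise)) -> North
  R (right (90° clockwise)) -> East
  L (left (90° counter-clockwise)) -> North
  R (right (90° clockwise)) -> East
  L (left (90° counter-clockwise)) -> North
Final: North

Answer: Final heading: North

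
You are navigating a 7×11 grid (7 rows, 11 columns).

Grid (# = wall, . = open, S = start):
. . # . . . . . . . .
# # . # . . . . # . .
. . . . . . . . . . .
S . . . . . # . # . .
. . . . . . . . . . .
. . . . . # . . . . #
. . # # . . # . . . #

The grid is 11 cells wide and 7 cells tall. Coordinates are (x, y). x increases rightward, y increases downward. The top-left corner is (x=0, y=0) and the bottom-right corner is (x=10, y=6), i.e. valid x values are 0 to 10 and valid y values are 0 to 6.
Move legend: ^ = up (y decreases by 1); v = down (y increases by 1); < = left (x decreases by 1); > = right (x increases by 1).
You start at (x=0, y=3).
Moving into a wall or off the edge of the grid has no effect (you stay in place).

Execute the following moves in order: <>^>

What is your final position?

Start: (x=0, y=3)
  < (left): blocked, stay at (x=0, y=3)
  > (right): (x=0, y=3) -> (x=1, y=3)
  ^ (up): (x=1, y=3) -> (x=1, y=2)
  > (right): (x=1, y=2) -> (x=2, y=2)
Final: (x=2, y=2)

Answer: Final position: (x=2, y=2)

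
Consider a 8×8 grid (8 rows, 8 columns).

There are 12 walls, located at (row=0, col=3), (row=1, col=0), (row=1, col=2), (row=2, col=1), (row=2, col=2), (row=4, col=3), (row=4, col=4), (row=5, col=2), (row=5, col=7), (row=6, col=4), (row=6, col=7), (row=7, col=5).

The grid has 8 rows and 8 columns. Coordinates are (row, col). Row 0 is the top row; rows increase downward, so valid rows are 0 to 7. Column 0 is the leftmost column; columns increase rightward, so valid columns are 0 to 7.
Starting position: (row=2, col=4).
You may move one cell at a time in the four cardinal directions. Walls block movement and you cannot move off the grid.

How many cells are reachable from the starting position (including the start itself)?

BFS flood-fill from (row=2, col=4):
  Distance 0: (row=2, col=4)
  Distance 1: (row=1, col=4), (row=2, col=3), (row=2, col=5), (row=3, col=4)
  Distance 2: (row=0, col=4), (row=1, col=3), (row=1, col=5), (row=2, col=6), (row=3, col=3), (row=3, col=5)
  Distance 3: (row=0, col=5), (row=1, col=6), (row=2, col=7), (row=3, col=2), (row=3, col=6), (row=4, col=5)
  Distance 4: (row=0, col=6), (row=1, col=7), (row=3, col=1), (row=3, col=7), (row=4, col=2), (row=4, col=6), (row=5, col=5)
  Distance 5: (row=0, col=7), (row=3, col=0), (row=4, col=1), (row=4, col=7), (row=5, col=4), (row=5, col=6), (row=6, col=5)
  Distance 6: (row=2, col=0), (row=4, col=0), (row=5, col=1), (row=5, col=3), (row=6, col=6)
  Distance 7: (row=5, col=0), (row=6, col=1), (row=6, col=3), (row=7, col=6)
  Distance 8: (row=6, col=0), (row=6, col=2), (row=7, col=1), (row=7, col=3), (row=7, col=7)
  Distance 9: (row=7, col=0), (row=7, col=2), (row=7, col=4)
Total reachable: 48 (grid has 52 open cells total)

Answer: Reachable cells: 48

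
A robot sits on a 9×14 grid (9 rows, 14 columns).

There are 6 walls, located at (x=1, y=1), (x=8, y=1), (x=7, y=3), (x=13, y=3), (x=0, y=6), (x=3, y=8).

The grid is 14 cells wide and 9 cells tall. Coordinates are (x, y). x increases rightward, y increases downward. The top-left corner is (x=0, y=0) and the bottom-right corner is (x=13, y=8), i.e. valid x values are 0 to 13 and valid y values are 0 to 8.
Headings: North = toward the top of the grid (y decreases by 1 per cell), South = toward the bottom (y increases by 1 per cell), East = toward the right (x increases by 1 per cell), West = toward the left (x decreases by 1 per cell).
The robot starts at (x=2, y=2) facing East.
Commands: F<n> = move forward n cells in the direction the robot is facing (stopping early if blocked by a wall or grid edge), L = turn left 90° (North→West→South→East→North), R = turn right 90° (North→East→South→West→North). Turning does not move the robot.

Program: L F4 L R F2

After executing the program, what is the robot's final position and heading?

Start: (x=2, y=2), facing East
  L: turn left, now facing North
  F4: move forward 2/4 (blocked), now at (x=2, y=0)
  L: turn left, now facing West
  R: turn right, now facing North
  F2: move forward 0/2 (blocked), now at (x=2, y=0)
Final: (x=2, y=0), facing North

Answer: Final position: (x=2, y=0), facing North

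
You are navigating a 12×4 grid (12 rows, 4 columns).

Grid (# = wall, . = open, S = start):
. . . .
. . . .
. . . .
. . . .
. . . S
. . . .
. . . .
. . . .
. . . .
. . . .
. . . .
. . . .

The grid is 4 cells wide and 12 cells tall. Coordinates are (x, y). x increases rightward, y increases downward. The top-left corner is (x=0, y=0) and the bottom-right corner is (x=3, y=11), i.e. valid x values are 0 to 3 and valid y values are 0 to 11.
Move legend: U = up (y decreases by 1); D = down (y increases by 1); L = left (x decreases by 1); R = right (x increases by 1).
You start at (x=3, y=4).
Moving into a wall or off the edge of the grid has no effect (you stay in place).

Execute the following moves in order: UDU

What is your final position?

Answer: Final position: (x=3, y=3)

Derivation:
Start: (x=3, y=4)
  U (up): (x=3, y=4) -> (x=3, y=3)
  D (down): (x=3, y=3) -> (x=3, y=4)
  U (up): (x=3, y=4) -> (x=3, y=3)
Final: (x=3, y=3)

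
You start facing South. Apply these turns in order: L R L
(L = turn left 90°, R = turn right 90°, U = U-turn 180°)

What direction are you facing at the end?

Start: South
  L (left (90° counter-clockwise)) -> East
  R (right (90° clockwise)) -> South
  L (left (90° counter-clockwise)) -> East
Final: East

Answer: Final heading: East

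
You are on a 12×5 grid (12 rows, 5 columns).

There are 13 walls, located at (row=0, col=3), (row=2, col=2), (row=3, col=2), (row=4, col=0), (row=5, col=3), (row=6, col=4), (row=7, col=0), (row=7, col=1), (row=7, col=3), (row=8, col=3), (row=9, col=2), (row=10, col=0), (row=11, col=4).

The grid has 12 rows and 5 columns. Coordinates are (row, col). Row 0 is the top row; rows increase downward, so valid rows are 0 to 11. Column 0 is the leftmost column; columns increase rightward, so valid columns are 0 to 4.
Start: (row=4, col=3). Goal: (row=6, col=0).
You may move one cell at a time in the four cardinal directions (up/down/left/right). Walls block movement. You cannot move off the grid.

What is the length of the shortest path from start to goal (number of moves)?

Answer: Shortest path length: 5

Derivation:
BFS from (row=4, col=3) until reaching (row=6, col=0):
  Distance 0: (row=4, col=3)
  Distance 1: (row=3, col=3), (row=4, col=2), (row=4, col=4)
  Distance 2: (row=2, col=3), (row=3, col=4), (row=4, col=1), (row=5, col=2), (row=5, col=4)
  Distance 3: (row=1, col=3), (row=2, col=4), (row=3, col=1), (row=5, col=1), (row=6, col=2)
  Distance 4: (row=1, col=2), (row=1, col=4), (row=2, col=1), (row=3, col=0), (row=5, col=0), (row=6, col=1), (row=6, col=3), (row=7, col=2)
  Distance 5: (row=0, col=2), (row=0, col=4), (row=1, col=1), (row=2, col=0), (row=6, col=0), (row=8, col=2)  <- goal reached here
One shortest path (5 moves): (row=4, col=3) -> (row=4, col=2) -> (row=4, col=1) -> (row=5, col=1) -> (row=5, col=0) -> (row=6, col=0)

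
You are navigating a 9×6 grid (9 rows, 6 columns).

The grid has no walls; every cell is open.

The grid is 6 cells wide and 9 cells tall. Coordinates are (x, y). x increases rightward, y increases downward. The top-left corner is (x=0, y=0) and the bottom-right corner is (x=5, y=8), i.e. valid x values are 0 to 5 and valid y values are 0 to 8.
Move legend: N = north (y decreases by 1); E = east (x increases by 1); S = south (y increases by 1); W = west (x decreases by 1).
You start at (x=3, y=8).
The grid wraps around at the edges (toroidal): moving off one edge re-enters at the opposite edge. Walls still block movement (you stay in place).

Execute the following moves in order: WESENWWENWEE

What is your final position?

Answer: Final position: (x=4, y=7)

Derivation:
Start: (x=3, y=8)
  W (west): (x=3, y=8) -> (x=2, y=8)
  E (east): (x=2, y=8) -> (x=3, y=8)
  S (south): (x=3, y=8) -> (x=3, y=0)
  E (east): (x=3, y=0) -> (x=4, y=0)
  N (north): (x=4, y=0) -> (x=4, y=8)
  W (west): (x=4, y=8) -> (x=3, y=8)
  W (west): (x=3, y=8) -> (x=2, y=8)
  E (east): (x=2, y=8) -> (x=3, y=8)
  N (north): (x=3, y=8) -> (x=3, y=7)
  W (west): (x=3, y=7) -> (x=2, y=7)
  E (east): (x=2, y=7) -> (x=3, y=7)
  E (east): (x=3, y=7) -> (x=4, y=7)
Final: (x=4, y=7)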